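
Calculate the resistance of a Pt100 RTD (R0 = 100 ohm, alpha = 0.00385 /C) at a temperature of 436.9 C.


The RTD equation: Rt = R0 * (1 + alpha * T).
Rt = 100 * (1 + 0.00385 * 436.9)
Rt = 100 * (1 + 1.682065)
Rt = 100 * 2.682065
Rt = 268.206 ohm

268.206 ohm


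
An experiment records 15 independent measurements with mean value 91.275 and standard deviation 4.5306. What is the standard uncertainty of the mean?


The standard uncertainty for Type A evaluation is u = s / sqrt(n).
u = 4.5306 / sqrt(15)
u = 4.5306 / 3.873
u = 1.1698

1.1698


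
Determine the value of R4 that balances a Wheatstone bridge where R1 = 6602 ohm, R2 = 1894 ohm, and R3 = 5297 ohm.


At balance: R1*R4 = R2*R3, so R4 = R2*R3/R1.
R4 = 1894 * 5297 / 6602
R4 = 10032518 / 6602
R4 = 1519.62 ohm

1519.62 ohm


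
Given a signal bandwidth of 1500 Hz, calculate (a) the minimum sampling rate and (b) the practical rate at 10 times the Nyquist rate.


By Nyquist theorem, fs_min = 2 * fmax.
fs_min = 2 * 1500 = 3000 Hz
Practical rate = 10 * fs_min = 10 * 3000 = 30000 Hz

fs_min = 3000 Hz, fs_practical = 30000 Hz


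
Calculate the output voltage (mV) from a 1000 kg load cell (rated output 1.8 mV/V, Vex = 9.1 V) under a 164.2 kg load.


Vout = rated_output * Vex * (load / capacity).
Vout = 1.8 * 9.1 * (164.2 / 1000)
Vout = 1.8 * 9.1 * 0.1642
Vout = 2.69 mV

2.69 mV


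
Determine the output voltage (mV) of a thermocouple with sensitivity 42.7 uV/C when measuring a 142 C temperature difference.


The thermocouple output V = sensitivity * dT.
V = 42.7 uV/C * 142 C
V = 6063.4 uV
V = 6.063 mV

6.063 mV


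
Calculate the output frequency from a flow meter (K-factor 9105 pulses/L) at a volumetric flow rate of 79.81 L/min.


Frequency = K * Q / 60 (converting L/min to L/s).
f = 9105 * 79.81 / 60
f = 726670.05 / 60
f = 12111.17 Hz

12111.17 Hz


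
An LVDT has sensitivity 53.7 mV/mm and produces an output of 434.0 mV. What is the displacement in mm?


Displacement = Vout / sensitivity.
d = 434.0 / 53.7
d = 8.082 mm

8.082 mm


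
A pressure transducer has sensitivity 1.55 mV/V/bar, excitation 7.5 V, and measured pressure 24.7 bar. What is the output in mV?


Output = sensitivity * Vex * P.
Vout = 1.55 * 7.5 * 24.7
Vout = 11.625 * 24.7
Vout = 287.14 mV

287.14 mV


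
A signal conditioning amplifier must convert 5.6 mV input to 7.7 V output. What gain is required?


Gain = Vout / Vin (converting to same units).
G = 7.7 V / 5.6 mV
G = 7700.0 mV / 5.6 mV
G = 1375.0

1375.0


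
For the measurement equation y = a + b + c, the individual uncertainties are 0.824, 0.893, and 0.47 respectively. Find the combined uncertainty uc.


For a sum of independent quantities, uc = sqrt(u1^2 + u2^2 + u3^2).
uc = sqrt(0.824^2 + 0.893^2 + 0.47^2)
uc = sqrt(0.678976 + 0.797449 + 0.2209)
uc = 1.3028

1.3028


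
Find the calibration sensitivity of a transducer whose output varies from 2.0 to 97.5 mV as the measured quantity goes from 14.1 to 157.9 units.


Sensitivity = (y2 - y1) / (x2 - x1).
S = (97.5 - 2.0) / (157.9 - 14.1)
S = 95.5 / 143.8
S = 0.6641 mV/unit

0.6641 mV/unit


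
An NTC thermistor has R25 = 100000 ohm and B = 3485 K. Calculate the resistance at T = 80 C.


NTC thermistor equation: Rt = R25 * exp(B * (1/T - 1/T25)).
T in Kelvin: 353.15 K, T25 = 298.15 K
1/T - 1/T25 = 1/353.15 - 1/298.15 = -0.00052236
B * (1/T - 1/T25) = 3485 * -0.00052236 = -1.8204
Rt = 100000 * exp(-1.8204) = 16195.8 ohm

16195.8 ohm


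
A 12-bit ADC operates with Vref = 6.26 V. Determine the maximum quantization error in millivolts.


The maximum quantization error is +/- LSB/2.
LSB = Vref / 2^n = 6.26 / 4096 = 0.00152832 V
Max error = LSB / 2 = 0.00152832 / 2 = 0.00076416 V
Max error = 0.7642 mV

0.7642 mV


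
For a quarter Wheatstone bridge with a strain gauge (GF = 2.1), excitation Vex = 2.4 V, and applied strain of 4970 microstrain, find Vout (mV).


Quarter bridge output: Vout = (GF * epsilon * Vex) / 4.
Vout = (2.1 * 4970e-6 * 2.4) / 4
Vout = 0.0250488 / 4 V
Vout = 0.0062622 V = 6.2622 mV

6.2622 mV


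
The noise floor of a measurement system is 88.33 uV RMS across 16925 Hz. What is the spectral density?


Noise spectral density = Vrms / sqrt(BW).
NSD = 88.33 / sqrt(16925)
NSD = 88.33 / 130.0961
NSD = 0.679 uV/sqrt(Hz)

0.679 uV/sqrt(Hz)


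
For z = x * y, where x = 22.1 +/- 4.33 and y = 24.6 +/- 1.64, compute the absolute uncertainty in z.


For a product z = x*y, the relative uncertainty is:
uz/z = sqrt((ux/x)^2 + (uy/y)^2)
Relative uncertainties: ux/x = 4.33/22.1 = 0.195928
uy/y = 1.64/24.6 = 0.066667
z = 22.1 * 24.6 = 543.7
uz = 543.7 * sqrt(0.195928^2 + 0.066667^2) = 112.515

112.515


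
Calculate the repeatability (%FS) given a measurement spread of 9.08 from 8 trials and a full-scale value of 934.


Repeatability = (spread / full scale) * 100%.
R = (9.08 / 934) * 100
R = 0.972 %FS

0.972 %FS


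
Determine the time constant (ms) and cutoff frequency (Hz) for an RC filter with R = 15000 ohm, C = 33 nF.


Time constant: tau = R * C.
tau = 15000 * 3.30e-08 = 0.000495 s
tau = 0.495 ms
Cutoff frequency: fc = 1 / (2*pi*R*C).
fc = 1 / (2*pi*0.000495) = 321.53 Hz

tau = 0.495 ms, fc = 321.53 Hz


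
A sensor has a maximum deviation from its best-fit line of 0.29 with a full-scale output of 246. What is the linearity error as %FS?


Linearity error = (max deviation / full scale) * 100%.
Linearity = (0.29 / 246) * 100
Linearity = 0.118 %FS

0.118 %FS


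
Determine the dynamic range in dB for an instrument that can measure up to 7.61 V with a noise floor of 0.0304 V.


Dynamic range = 20 * log10(Vmax / Vnoise).
DR = 20 * log10(7.61 / 0.0304)
DR = 20 * log10(250.33)
DR = 47.97 dB

47.97 dB


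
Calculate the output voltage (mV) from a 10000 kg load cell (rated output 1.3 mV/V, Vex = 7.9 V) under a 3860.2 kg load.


Vout = rated_output * Vex * (load / capacity).
Vout = 1.3 * 7.9 * (3860.2 / 10000)
Vout = 1.3 * 7.9 * 0.38602
Vout = 3.964 mV

3.964 mV


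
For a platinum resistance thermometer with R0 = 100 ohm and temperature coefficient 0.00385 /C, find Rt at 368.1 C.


The RTD equation: Rt = R0 * (1 + alpha * T).
Rt = 100 * (1 + 0.00385 * 368.1)
Rt = 100 * (1 + 1.417185)
Rt = 100 * 2.417185
Rt = 241.719 ohm

241.719 ohm


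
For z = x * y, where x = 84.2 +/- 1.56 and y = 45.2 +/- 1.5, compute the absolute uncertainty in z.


For a product z = x*y, the relative uncertainty is:
uz/z = sqrt((ux/x)^2 + (uy/y)^2)
Relative uncertainties: ux/x = 1.56/84.2 = 0.018527
uy/y = 1.5/45.2 = 0.033186
z = 84.2 * 45.2 = 3805.8
uz = 3805.8 * sqrt(0.018527^2 + 0.033186^2) = 144.65

144.65


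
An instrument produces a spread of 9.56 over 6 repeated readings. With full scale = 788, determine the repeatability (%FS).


Repeatability = (spread / full scale) * 100%.
R = (9.56 / 788) * 100
R = 1.213 %FS

1.213 %FS


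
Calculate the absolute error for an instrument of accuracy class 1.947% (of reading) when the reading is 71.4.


Absolute error = (accuracy% / 100) * reading.
Error = (1.947 / 100) * 71.4
Error = 0.01947 * 71.4
Error = 1.3902

1.3902


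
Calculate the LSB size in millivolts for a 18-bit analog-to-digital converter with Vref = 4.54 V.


The resolution (LSB) of an ADC is Vref / 2^n.
LSB = 4.54 / 2^18
LSB = 4.54 / 262144
LSB = 1.732e-05 V = 0.01731873 mV

0.01731873 mV


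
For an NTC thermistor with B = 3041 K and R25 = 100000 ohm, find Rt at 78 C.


NTC thermistor equation: Rt = R25 * exp(B * (1/T - 1/T25)).
T in Kelvin: 351.15 K, T25 = 298.15 K
1/T - 1/T25 = 1/351.15 - 1/298.15 = -0.00050623
B * (1/T - 1/T25) = 3041 * -0.00050623 = -1.5394
Rt = 100000 * exp(-1.5394) = 21450.0 ohm

21450.0 ohm


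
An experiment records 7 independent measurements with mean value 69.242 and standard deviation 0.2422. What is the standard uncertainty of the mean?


The standard uncertainty for Type A evaluation is u = s / sqrt(n).
u = 0.2422 / sqrt(7)
u = 0.2422 / 2.6458
u = 0.0915

0.0915


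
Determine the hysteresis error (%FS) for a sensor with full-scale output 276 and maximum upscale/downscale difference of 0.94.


Hysteresis = (max difference / full scale) * 100%.
H = (0.94 / 276) * 100
H = 0.341 %FS

0.341 %FS


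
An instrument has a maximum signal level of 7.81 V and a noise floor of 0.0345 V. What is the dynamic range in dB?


Dynamic range = 20 * log10(Vmax / Vnoise).
DR = 20 * log10(7.81 / 0.0345)
DR = 20 * log10(226.38)
DR = 47.1 dB

47.1 dB


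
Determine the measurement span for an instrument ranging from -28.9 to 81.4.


Span = upper range - lower range.
Span = 81.4 - (-28.9)
Span = 110.3

110.3


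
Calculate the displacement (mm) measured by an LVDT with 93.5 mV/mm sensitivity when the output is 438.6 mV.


Displacement = Vout / sensitivity.
d = 438.6 / 93.5
d = 4.691 mm

4.691 mm


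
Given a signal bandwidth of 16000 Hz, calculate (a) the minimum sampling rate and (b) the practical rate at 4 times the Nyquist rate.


By Nyquist theorem, fs_min = 2 * fmax.
fs_min = 2 * 16000 = 32000 Hz
Practical rate = 4 * fs_min = 4 * 32000 = 128000 Hz

fs_min = 32000 Hz, fs_practical = 128000 Hz


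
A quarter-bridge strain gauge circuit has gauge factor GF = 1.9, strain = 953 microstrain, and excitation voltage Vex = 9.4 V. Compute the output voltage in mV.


Quarter bridge output: Vout = (GF * epsilon * Vex) / 4.
Vout = (1.9 * 953e-6 * 9.4) / 4
Vout = 0.01702058 / 4 V
Vout = 0.00425514 V = 4.2551 mV

4.2551 mV


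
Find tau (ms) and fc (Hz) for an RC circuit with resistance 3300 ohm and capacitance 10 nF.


Time constant: tau = R * C.
tau = 3300 * 1.00e-08 = 3.3e-05 s
tau = 0.033 ms
Cutoff frequency: fc = 1 / (2*pi*R*C).
fc = 1 / (2*pi*3.3e-05) = 4822.88 Hz

tau = 0.033 ms, fc = 4822.88 Hz


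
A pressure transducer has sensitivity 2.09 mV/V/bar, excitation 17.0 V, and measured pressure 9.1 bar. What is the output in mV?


Output = sensitivity * Vex * P.
Vout = 2.09 * 17.0 * 9.1
Vout = 35.53 * 9.1
Vout = 323.32 mV

323.32 mV


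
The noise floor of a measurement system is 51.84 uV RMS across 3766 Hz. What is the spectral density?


Noise spectral density = Vrms / sqrt(BW).
NSD = 51.84 / sqrt(3766)
NSD = 51.84 / 61.3677
NSD = 0.8447 uV/sqrt(Hz)

0.8447 uV/sqrt(Hz)


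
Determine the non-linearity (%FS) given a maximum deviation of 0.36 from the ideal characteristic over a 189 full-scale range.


Linearity error = (max deviation / full scale) * 100%.
Linearity = (0.36 / 189) * 100
Linearity = 0.19 %FS

0.19 %FS


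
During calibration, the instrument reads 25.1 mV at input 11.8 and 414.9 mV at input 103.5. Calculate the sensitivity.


Sensitivity = (y2 - y1) / (x2 - x1).
S = (414.9 - 25.1) / (103.5 - 11.8)
S = 389.8 / 91.7
S = 4.2508 mV/unit

4.2508 mV/unit


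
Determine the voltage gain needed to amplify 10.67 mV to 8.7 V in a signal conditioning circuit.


Gain = Vout / Vin (converting to same units).
G = 8.7 V / 10.67 mV
G = 8700.0 mV / 10.67 mV
G = 815.37

815.37


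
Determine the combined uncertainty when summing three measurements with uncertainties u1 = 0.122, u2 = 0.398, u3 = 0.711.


For a sum of independent quantities, uc = sqrt(u1^2 + u2^2 + u3^2).
uc = sqrt(0.122^2 + 0.398^2 + 0.711^2)
uc = sqrt(0.014884 + 0.158404 + 0.505521)
uc = 0.8239

0.8239


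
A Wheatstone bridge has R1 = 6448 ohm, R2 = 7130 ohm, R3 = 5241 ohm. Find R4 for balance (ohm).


At balance: R1*R4 = R2*R3, so R4 = R2*R3/R1.
R4 = 7130 * 5241 / 6448
R4 = 37368330 / 6448
R4 = 5795.34 ohm

5795.34 ohm


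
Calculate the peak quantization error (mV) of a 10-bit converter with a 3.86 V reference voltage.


The maximum quantization error is +/- LSB/2.
LSB = Vref / 2^n = 3.86 / 1024 = 0.00376953 V
Max error = LSB / 2 = 0.00376953 / 2 = 0.00188477 V
Max error = 1.8848 mV

1.8848 mV


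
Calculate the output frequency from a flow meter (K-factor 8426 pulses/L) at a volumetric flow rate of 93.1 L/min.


Frequency = K * Q / 60 (converting L/min to L/s).
f = 8426 * 93.1 / 60
f = 784460.6 / 60
f = 13074.34 Hz

13074.34 Hz


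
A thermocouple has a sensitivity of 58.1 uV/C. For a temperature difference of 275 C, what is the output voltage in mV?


The thermocouple output V = sensitivity * dT.
V = 58.1 uV/C * 275 C
V = 15977.5 uV
V = 15.977 mV

15.977 mV


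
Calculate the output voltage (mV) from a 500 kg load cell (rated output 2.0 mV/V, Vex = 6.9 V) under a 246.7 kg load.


Vout = rated_output * Vex * (load / capacity).
Vout = 2.0 * 6.9 * (246.7 / 500)
Vout = 2.0 * 6.9 * 0.4934
Vout = 6.809 mV

6.809 mV


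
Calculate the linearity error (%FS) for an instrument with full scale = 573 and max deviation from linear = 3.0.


Linearity error = (max deviation / full scale) * 100%.
Linearity = (3.0 / 573) * 100
Linearity = 0.524 %FS

0.524 %FS


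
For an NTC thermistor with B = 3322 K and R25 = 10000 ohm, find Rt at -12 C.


NTC thermistor equation: Rt = R25 * exp(B * (1/T - 1/T25)).
T in Kelvin: 261.15 K, T25 = 298.15 K
1/T - 1/T25 = 1/261.15 - 1/298.15 = 0.0004752
B * (1/T - 1/T25) = 3322 * 0.0004752 = 1.5786
Rt = 10000 * exp(1.5786) = 48482.4 ohm

48482.4 ohm


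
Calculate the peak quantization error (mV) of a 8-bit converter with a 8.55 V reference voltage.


The maximum quantization error is +/- LSB/2.
LSB = Vref / 2^n = 8.55 / 256 = 0.03339844 V
Max error = LSB / 2 = 0.03339844 / 2 = 0.01669922 V
Max error = 16.6992 mV

16.6992 mV


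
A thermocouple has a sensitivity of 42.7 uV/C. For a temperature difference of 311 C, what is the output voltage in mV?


The thermocouple output V = sensitivity * dT.
V = 42.7 uV/C * 311 C
V = 13279.7 uV
V = 13.28 mV

13.28 mV


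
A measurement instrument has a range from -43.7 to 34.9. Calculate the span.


Span = upper range - lower range.
Span = 34.9 - (-43.7)
Span = 78.6

78.6


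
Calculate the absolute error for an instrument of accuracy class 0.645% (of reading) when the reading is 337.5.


Absolute error = (accuracy% / 100) * reading.
Error = (0.645 / 100) * 337.5
Error = 0.00645 * 337.5
Error = 2.1769

2.1769


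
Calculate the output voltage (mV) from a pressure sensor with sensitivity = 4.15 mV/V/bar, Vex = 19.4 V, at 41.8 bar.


Output = sensitivity * Vex * P.
Vout = 4.15 * 19.4 * 41.8
Vout = 80.51 * 41.8
Vout = 3365.32 mV

3365.32 mV


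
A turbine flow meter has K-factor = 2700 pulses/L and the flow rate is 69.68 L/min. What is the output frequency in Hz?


Frequency = K * Q / 60 (converting L/min to L/s).
f = 2700 * 69.68 / 60
f = 188136.0 / 60
f = 3135.6 Hz

3135.6 Hz


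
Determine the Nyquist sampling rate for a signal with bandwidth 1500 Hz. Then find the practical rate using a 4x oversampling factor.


By Nyquist theorem, fs_min = 2 * fmax.
fs_min = 2 * 1500 = 3000 Hz
Practical rate = 4 * fs_min = 4 * 3000 = 12000 Hz

fs_min = 3000 Hz, fs_practical = 12000 Hz


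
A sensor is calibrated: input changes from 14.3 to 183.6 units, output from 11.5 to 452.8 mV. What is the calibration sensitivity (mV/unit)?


Sensitivity = (y2 - y1) / (x2 - x1).
S = (452.8 - 11.5) / (183.6 - 14.3)
S = 441.3 / 169.3
S = 2.6066 mV/unit

2.6066 mV/unit


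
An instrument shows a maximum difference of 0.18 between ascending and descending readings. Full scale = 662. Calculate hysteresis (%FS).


Hysteresis = (max difference / full scale) * 100%.
H = (0.18 / 662) * 100
H = 0.027 %FS

0.027 %FS


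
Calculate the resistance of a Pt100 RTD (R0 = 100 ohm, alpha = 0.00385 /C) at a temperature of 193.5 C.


The RTD equation: Rt = R0 * (1 + alpha * T).
Rt = 100 * (1 + 0.00385 * 193.5)
Rt = 100 * (1 + 0.744975)
Rt = 100 * 1.744975
Rt = 174.498 ohm

174.498 ohm


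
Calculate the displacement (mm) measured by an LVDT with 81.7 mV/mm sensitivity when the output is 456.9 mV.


Displacement = Vout / sensitivity.
d = 456.9 / 81.7
d = 5.592 mm

5.592 mm


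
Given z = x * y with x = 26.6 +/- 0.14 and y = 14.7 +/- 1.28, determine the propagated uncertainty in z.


For a product z = x*y, the relative uncertainty is:
uz/z = sqrt((ux/x)^2 + (uy/y)^2)
Relative uncertainties: ux/x = 0.14/26.6 = 0.005263
uy/y = 1.28/14.7 = 0.087075
z = 26.6 * 14.7 = 391.0
uz = 391.0 * sqrt(0.005263^2 + 0.087075^2) = 34.11

34.11


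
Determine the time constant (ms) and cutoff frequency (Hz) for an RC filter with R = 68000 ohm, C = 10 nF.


Time constant: tau = R * C.
tau = 68000 * 1.00e-08 = 0.00068 s
tau = 0.68 ms
Cutoff frequency: fc = 1 / (2*pi*R*C).
fc = 1 / (2*pi*0.00068) = 234.05 Hz

tau = 0.68 ms, fc = 234.05 Hz


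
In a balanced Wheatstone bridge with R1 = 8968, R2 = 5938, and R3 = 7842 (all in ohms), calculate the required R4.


At balance: R1*R4 = R2*R3, so R4 = R2*R3/R1.
R4 = 5938 * 7842 / 8968
R4 = 46565796 / 8968
R4 = 5192.44 ohm

5192.44 ohm


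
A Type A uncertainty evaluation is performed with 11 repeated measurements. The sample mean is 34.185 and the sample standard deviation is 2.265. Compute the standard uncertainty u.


The standard uncertainty for Type A evaluation is u = s / sqrt(n).
u = 2.265 / sqrt(11)
u = 2.265 / 3.3166
u = 0.6829

0.6829


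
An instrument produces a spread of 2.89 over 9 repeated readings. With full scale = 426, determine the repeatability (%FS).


Repeatability = (spread / full scale) * 100%.
R = (2.89 / 426) * 100
R = 0.678 %FS

0.678 %FS


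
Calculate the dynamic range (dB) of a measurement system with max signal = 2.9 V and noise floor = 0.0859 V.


Dynamic range = 20 * log10(Vmax / Vnoise).
DR = 20 * log10(2.9 / 0.0859)
DR = 20 * log10(33.76)
DR = 30.57 dB

30.57 dB


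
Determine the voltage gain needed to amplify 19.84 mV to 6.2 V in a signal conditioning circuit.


Gain = Vout / Vin (converting to same units).
G = 6.2 V / 19.84 mV
G = 6200.0 mV / 19.84 mV
G = 312.5

312.5


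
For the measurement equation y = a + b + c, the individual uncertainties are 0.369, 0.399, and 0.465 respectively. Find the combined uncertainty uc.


For a sum of independent quantities, uc = sqrt(u1^2 + u2^2 + u3^2).
uc = sqrt(0.369^2 + 0.399^2 + 0.465^2)
uc = sqrt(0.136161 + 0.159201 + 0.216225)
uc = 0.7153

0.7153


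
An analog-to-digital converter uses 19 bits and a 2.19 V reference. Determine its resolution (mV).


The resolution (LSB) of an ADC is Vref / 2^n.
LSB = 2.19 / 2^19
LSB = 2.19 / 524288
LSB = 4.18e-06 V = 0.00417709 mV

0.00417709 mV


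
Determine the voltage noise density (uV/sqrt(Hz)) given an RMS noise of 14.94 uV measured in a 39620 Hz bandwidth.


Noise spectral density = Vrms / sqrt(BW).
NSD = 14.94 / sqrt(39620)
NSD = 14.94 / 199.0477
NSD = 0.0751 uV/sqrt(Hz)

0.0751 uV/sqrt(Hz)


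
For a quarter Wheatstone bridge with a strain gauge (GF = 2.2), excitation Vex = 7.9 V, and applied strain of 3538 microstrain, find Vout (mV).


Quarter bridge output: Vout = (GF * epsilon * Vex) / 4.
Vout = (2.2 * 3538e-6 * 7.9) / 4
Vout = 0.06149044 / 4 V
Vout = 0.01537261 V = 15.3726 mV

15.3726 mV


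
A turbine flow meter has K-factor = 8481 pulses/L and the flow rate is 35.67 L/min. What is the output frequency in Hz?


Frequency = K * Q / 60 (converting L/min to L/s).
f = 8481 * 35.67 / 60
f = 302517.27 / 60
f = 5041.95 Hz

5041.95 Hz


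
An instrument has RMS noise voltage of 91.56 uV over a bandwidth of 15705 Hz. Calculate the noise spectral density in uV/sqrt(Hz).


Noise spectral density = Vrms / sqrt(BW).
NSD = 91.56 / sqrt(15705)
NSD = 91.56 / 125.3196
NSD = 0.7306 uV/sqrt(Hz)

0.7306 uV/sqrt(Hz)


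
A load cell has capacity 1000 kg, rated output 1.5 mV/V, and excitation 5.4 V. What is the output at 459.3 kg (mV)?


Vout = rated_output * Vex * (load / capacity).
Vout = 1.5 * 5.4 * (459.3 / 1000)
Vout = 1.5 * 5.4 * 0.4593
Vout = 3.72 mV

3.72 mV


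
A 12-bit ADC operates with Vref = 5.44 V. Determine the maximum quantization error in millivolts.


The maximum quantization error is +/- LSB/2.
LSB = Vref / 2^n = 5.44 / 4096 = 0.00132813 V
Max error = LSB / 2 = 0.00132813 / 2 = 0.00066406 V
Max error = 0.6641 mV

0.6641 mV


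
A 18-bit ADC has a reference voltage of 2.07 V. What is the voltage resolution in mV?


The resolution (LSB) of an ADC is Vref / 2^n.
LSB = 2.07 / 2^18
LSB = 2.07 / 262144
LSB = 7.9e-06 V = 0.00789642 mV

0.00789642 mV


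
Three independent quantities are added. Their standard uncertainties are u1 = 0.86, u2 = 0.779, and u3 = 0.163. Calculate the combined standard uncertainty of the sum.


For a sum of independent quantities, uc = sqrt(u1^2 + u2^2 + u3^2).
uc = sqrt(0.86^2 + 0.779^2 + 0.163^2)
uc = sqrt(0.7396 + 0.606841 + 0.026569)
uc = 1.1718

1.1718


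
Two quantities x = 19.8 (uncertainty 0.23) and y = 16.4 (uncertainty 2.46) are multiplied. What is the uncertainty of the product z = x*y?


For a product z = x*y, the relative uncertainty is:
uz/z = sqrt((ux/x)^2 + (uy/y)^2)
Relative uncertainties: ux/x = 0.23/19.8 = 0.011616
uy/y = 2.46/16.4 = 0.15
z = 19.8 * 16.4 = 324.7
uz = 324.7 * sqrt(0.011616^2 + 0.15^2) = 48.854

48.854


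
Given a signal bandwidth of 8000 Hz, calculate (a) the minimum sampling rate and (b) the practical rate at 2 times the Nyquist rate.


By Nyquist theorem, fs_min = 2 * fmax.
fs_min = 2 * 8000 = 16000 Hz
Practical rate = 2 * fs_min = 2 * 16000 = 32000 Hz

fs_min = 16000 Hz, fs_practical = 32000 Hz


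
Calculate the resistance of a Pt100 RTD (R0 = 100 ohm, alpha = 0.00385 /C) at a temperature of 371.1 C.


The RTD equation: Rt = R0 * (1 + alpha * T).
Rt = 100 * (1 + 0.00385 * 371.1)
Rt = 100 * (1 + 1.428735)
Rt = 100 * 2.428735
Rt = 242.874 ohm

242.874 ohm


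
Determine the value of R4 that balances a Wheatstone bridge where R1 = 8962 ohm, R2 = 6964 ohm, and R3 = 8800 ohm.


At balance: R1*R4 = R2*R3, so R4 = R2*R3/R1.
R4 = 6964 * 8800 / 8962
R4 = 61283200 / 8962
R4 = 6838.12 ohm

6838.12 ohm


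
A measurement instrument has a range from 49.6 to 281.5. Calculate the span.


Span = upper range - lower range.
Span = 281.5 - (49.6)
Span = 231.9

231.9


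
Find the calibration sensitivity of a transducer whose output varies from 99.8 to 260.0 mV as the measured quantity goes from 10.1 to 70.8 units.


Sensitivity = (y2 - y1) / (x2 - x1).
S = (260.0 - 99.8) / (70.8 - 10.1)
S = 160.2 / 60.7
S = 2.6392 mV/unit

2.6392 mV/unit


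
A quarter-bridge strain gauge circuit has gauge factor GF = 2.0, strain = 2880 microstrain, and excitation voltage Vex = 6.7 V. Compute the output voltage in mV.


Quarter bridge output: Vout = (GF * epsilon * Vex) / 4.
Vout = (2.0 * 2880e-6 * 6.7) / 4
Vout = 0.038592 / 4 V
Vout = 0.009648 V = 9.648 mV

9.648 mV


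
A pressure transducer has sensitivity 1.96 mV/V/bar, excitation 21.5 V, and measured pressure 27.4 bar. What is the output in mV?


Output = sensitivity * Vex * P.
Vout = 1.96 * 21.5 * 27.4
Vout = 42.14 * 27.4
Vout = 1154.64 mV

1154.64 mV


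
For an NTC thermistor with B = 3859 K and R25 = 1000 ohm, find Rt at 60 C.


NTC thermistor equation: Rt = R25 * exp(B * (1/T - 1/T25)).
T in Kelvin: 333.15 K, T25 = 298.15 K
1/T - 1/T25 = 1/333.15 - 1/298.15 = -0.00035237
B * (1/T - 1/T25) = 3859 * -0.00035237 = -1.3598
Rt = 1000 * exp(-1.3598) = 256.7 ohm

256.7 ohm


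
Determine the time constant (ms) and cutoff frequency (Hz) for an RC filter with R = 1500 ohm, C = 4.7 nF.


Time constant: tau = R * C.
tau = 1500 * 4.70e-09 = 7.05e-06 s
tau = 0.0071 ms
Cutoff frequency: fc = 1 / (2*pi*R*C).
fc = 1 / (2*pi*7.05e-06) = 22575.17 Hz

tau = 0.0071 ms, fc = 22575.17 Hz


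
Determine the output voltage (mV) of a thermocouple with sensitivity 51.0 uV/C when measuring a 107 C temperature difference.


The thermocouple output V = sensitivity * dT.
V = 51.0 uV/C * 107 C
V = 5457.0 uV
V = 5.457 mV

5.457 mV


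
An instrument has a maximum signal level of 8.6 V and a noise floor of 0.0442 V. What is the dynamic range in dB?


Dynamic range = 20 * log10(Vmax / Vnoise).
DR = 20 * log10(8.6 / 0.0442)
DR = 20 * log10(194.57)
DR = 45.78 dB

45.78 dB


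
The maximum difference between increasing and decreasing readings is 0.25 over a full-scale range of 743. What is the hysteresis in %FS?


Hysteresis = (max difference / full scale) * 100%.
H = (0.25 / 743) * 100
H = 0.034 %FS

0.034 %FS


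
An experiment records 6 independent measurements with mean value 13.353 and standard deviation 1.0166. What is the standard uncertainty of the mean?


The standard uncertainty for Type A evaluation is u = s / sqrt(n).
u = 1.0166 / sqrt(6)
u = 1.0166 / 2.4495
u = 0.415

0.415


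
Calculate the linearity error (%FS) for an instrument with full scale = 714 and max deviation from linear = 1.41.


Linearity error = (max deviation / full scale) * 100%.
Linearity = (1.41 / 714) * 100
Linearity = 0.197 %FS

0.197 %FS


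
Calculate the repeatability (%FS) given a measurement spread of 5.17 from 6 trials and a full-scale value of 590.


Repeatability = (spread / full scale) * 100%.
R = (5.17 / 590) * 100
R = 0.876 %FS

0.876 %FS


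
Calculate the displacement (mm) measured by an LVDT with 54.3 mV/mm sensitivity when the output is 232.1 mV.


Displacement = Vout / sensitivity.
d = 232.1 / 54.3
d = 4.274 mm

4.274 mm


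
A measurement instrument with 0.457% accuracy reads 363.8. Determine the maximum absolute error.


Absolute error = (accuracy% / 100) * reading.
Error = (0.457 / 100) * 363.8
Error = 0.00457 * 363.8
Error = 1.6626

1.6626


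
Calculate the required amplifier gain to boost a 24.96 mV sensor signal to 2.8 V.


Gain = Vout / Vin (converting to same units).
G = 2.8 V / 24.96 mV
G = 2800.0 mV / 24.96 mV
G = 112.18

112.18


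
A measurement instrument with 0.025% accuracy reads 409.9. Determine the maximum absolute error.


Absolute error = (accuracy% / 100) * reading.
Error = (0.025 / 100) * 409.9
Error = 0.00025 * 409.9
Error = 0.1025

0.1025


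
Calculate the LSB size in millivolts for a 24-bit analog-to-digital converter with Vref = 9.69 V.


The resolution (LSB) of an ADC is Vref / 2^n.
LSB = 9.69 / 2^24
LSB = 9.69 / 16777216
LSB = 5.8e-07 V = 0.00057757 mV

0.00057757 mV


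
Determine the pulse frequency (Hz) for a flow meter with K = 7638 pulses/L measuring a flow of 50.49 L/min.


Frequency = K * Q / 60 (converting L/min to L/s).
f = 7638 * 50.49 / 60
f = 385642.62 / 60
f = 6427.38 Hz

6427.38 Hz


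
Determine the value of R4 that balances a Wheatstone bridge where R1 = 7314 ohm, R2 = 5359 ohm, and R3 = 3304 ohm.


At balance: R1*R4 = R2*R3, so R4 = R2*R3/R1.
R4 = 5359 * 3304 / 7314
R4 = 17706136 / 7314
R4 = 2420.86 ohm

2420.86 ohm


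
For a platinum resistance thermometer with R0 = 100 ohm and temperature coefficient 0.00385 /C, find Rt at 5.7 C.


The RTD equation: Rt = R0 * (1 + alpha * T).
Rt = 100 * (1 + 0.00385 * 5.7)
Rt = 100 * (1 + 0.021945)
Rt = 100 * 1.021945
Rt = 102.195 ohm

102.195 ohm


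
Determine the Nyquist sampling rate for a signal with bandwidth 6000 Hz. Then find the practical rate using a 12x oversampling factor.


By Nyquist theorem, fs_min = 2 * fmax.
fs_min = 2 * 6000 = 12000 Hz
Practical rate = 12 * fs_min = 12 * 12000 = 144000 Hz

fs_min = 12000 Hz, fs_practical = 144000 Hz


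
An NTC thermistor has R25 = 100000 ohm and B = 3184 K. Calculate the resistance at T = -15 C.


NTC thermistor equation: Rt = R25 * exp(B * (1/T - 1/T25)).
T in Kelvin: 258.15 K, T25 = 298.15 K
1/T - 1/T25 = 1/258.15 - 1/298.15 = 0.0005197
B * (1/T - 1/T25) = 3184 * 0.0005197 = 1.6547
Rt = 100000 * exp(1.6547) = 523164.7 ohm

523164.7 ohm


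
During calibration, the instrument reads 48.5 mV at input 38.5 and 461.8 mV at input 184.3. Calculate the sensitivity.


Sensitivity = (y2 - y1) / (x2 - x1).
S = (461.8 - 48.5) / (184.3 - 38.5)
S = 413.3 / 145.8
S = 2.8347 mV/unit

2.8347 mV/unit


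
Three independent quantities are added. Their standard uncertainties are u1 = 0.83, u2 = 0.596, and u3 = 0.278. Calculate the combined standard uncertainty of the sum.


For a sum of independent quantities, uc = sqrt(u1^2 + u2^2 + u3^2).
uc = sqrt(0.83^2 + 0.596^2 + 0.278^2)
uc = sqrt(0.6889 + 0.355216 + 0.077284)
uc = 1.059

1.059


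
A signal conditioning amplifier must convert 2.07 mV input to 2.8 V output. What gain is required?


Gain = Vout / Vin (converting to same units).
G = 2.8 V / 2.07 mV
G = 2800.0 mV / 2.07 mV
G = 1352.66

1352.66


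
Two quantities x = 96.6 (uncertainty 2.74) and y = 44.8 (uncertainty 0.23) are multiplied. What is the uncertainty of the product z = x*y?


For a product z = x*y, the relative uncertainty is:
uz/z = sqrt((ux/x)^2 + (uy/y)^2)
Relative uncertainties: ux/x = 2.74/96.6 = 0.028364
uy/y = 0.23/44.8 = 0.005134
z = 96.6 * 44.8 = 4327.7
uz = 4327.7 * sqrt(0.028364^2 + 0.005134^2) = 124.747

124.747


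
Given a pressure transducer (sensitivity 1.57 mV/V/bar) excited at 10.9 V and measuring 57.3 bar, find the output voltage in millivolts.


Output = sensitivity * Vex * P.
Vout = 1.57 * 10.9 * 57.3
Vout = 17.113 * 57.3
Vout = 980.57 mV

980.57 mV


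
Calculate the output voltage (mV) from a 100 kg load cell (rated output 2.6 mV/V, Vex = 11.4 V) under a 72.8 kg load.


Vout = rated_output * Vex * (load / capacity).
Vout = 2.6 * 11.4 * (72.8 / 100)
Vout = 2.6 * 11.4 * 0.728
Vout = 21.578 mV

21.578 mV


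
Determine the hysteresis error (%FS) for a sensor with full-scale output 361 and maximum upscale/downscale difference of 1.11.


Hysteresis = (max difference / full scale) * 100%.
H = (1.11 / 361) * 100
H = 0.307 %FS

0.307 %FS


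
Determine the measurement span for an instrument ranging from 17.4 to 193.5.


Span = upper range - lower range.
Span = 193.5 - (17.4)
Span = 176.1

176.1


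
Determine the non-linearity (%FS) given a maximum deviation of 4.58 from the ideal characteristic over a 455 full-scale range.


Linearity error = (max deviation / full scale) * 100%.
Linearity = (4.58 / 455) * 100
Linearity = 1.007 %FS

1.007 %FS


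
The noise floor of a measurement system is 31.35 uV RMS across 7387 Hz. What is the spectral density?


Noise spectral density = Vrms / sqrt(BW).
NSD = 31.35 / sqrt(7387)
NSD = 31.35 / 85.9477
NSD = 0.3648 uV/sqrt(Hz)

0.3648 uV/sqrt(Hz)


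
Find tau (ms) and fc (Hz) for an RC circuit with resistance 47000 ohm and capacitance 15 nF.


Time constant: tau = R * C.
tau = 47000 * 1.50e-08 = 0.000705 s
tau = 0.705 ms
Cutoff frequency: fc = 1 / (2*pi*R*C).
fc = 1 / (2*pi*0.000705) = 225.75 Hz

tau = 0.705 ms, fc = 225.75 Hz


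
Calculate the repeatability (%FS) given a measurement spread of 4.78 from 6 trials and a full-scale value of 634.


Repeatability = (spread / full scale) * 100%.
R = (4.78 / 634) * 100
R = 0.754 %FS

0.754 %FS


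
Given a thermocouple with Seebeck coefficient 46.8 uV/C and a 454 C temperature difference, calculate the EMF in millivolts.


The thermocouple output V = sensitivity * dT.
V = 46.8 uV/C * 454 C
V = 21247.2 uV
V = 21.247 mV

21.247 mV


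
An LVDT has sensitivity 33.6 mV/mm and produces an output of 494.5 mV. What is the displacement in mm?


Displacement = Vout / sensitivity.
d = 494.5 / 33.6
d = 14.717 mm

14.717 mm


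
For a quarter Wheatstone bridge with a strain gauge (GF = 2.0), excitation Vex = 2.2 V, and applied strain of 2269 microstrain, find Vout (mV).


Quarter bridge output: Vout = (GF * epsilon * Vex) / 4.
Vout = (2.0 * 2269e-6 * 2.2) / 4
Vout = 0.0099836 / 4 V
Vout = 0.0024959 V = 2.4959 mV

2.4959 mV


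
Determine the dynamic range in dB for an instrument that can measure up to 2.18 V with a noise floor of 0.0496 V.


Dynamic range = 20 * log10(Vmax / Vnoise).
DR = 20 * log10(2.18 / 0.0496)
DR = 20 * log10(43.95)
DR = 32.86 dB

32.86 dB


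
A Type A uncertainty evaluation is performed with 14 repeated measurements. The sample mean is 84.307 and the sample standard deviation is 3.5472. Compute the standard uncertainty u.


The standard uncertainty for Type A evaluation is u = s / sqrt(n).
u = 3.5472 / sqrt(14)
u = 3.5472 / 3.7417
u = 0.948

0.948


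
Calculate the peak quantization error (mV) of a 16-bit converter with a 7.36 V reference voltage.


The maximum quantization error is +/- LSB/2.
LSB = Vref / 2^n = 7.36 / 65536 = 0.0001123 V
Max error = LSB / 2 = 0.0001123 / 2 = 5.615e-05 V
Max error = 0.0562 mV

0.0562 mV


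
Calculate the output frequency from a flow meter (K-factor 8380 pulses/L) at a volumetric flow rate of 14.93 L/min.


Frequency = K * Q / 60 (converting L/min to L/s).
f = 8380 * 14.93 / 60
f = 125113.4 / 60
f = 2085.22 Hz

2085.22 Hz


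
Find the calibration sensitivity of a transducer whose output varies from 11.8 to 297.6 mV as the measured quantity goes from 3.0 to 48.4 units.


Sensitivity = (y2 - y1) / (x2 - x1).
S = (297.6 - 11.8) / (48.4 - 3.0)
S = 285.8 / 45.4
S = 6.2952 mV/unit

6.2952 mV/unit


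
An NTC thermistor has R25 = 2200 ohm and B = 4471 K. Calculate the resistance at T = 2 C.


NTC thermistor equation: Rt = R25 * exp(B * (1/T - 1/T25)).
T in Kelvin: 275.15 K, T25 = 298.15 K
1/T - 1/T25 = 1/275.15 - 1/298.15 = 0.00028036
B * (1/T - 1/T25) = 4471 * 0.00028036 = 1.2535
Rt = 2200 * exp(1.2535) = 7705.8 ohm

7705.8 ohm


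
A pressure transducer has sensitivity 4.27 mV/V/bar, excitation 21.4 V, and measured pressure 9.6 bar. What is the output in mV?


Output = sensitivity * Vex * P.
Vout = 4.27 * 21.4 * 9.6
Vout = 91.378 * 9.6
Vout = 877.23 mV

877.23 mV


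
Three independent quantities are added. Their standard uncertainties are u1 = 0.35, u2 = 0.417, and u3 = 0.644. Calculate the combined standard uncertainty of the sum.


For a sum of independent quantities, uc = sqrt(u1^2 + u2^2 + u3^2).
uc = sqrt(0.35^2 + 0.417^2 + 0.644^2)
uc = sqrt(0.1225 + 0.173889 + 0.414736)
uc = 0.8433

0.8433


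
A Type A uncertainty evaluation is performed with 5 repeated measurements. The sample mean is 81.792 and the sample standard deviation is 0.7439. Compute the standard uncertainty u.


The standard uncertainty for Type A evaluation is u = s / sqrt(n).
u = 0.7439 / sqrt(5)
u = 0.7439 / 2.2361
u = 0.3327

0.3327


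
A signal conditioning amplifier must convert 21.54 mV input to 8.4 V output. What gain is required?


Gain = Vout / Vin (converting to same units).
G = 8.4 V / 21.54 mV
G = 8400.0 mV / 21.54 mV
G = 389.97

389.97


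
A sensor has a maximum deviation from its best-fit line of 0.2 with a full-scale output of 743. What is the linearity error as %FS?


Linearity error = (max deviation / full scale) * 100%.
Linearity = (0.2 / 743) * 100
Linearity = 0.027 %FS

0.027 %FS


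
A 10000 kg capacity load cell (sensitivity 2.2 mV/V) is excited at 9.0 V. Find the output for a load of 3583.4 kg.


Vout = rated_output * Vex * (load / capacity).
Vout = 2.2 * 9.0 * (3583.4 / 10000)
Vout = 2.2 * 9.0 * 0.35834
Vout = 7.095 mV

7.095 mV


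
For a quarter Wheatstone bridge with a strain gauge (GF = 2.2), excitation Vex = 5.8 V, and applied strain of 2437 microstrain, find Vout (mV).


Quarter bridge output: Vout = (GF * epsilon * Vex) / 4.
Vout = (2.2 * 2437e-6 * 5.8) / 4
Vout = 0.03109612 / 4 V
Vout = 0.00777403 V = 7.774 mV

7.774 mV


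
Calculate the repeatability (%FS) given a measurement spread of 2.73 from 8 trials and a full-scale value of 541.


Repeatability = (spread / full scale) * 100%.
R = (2.73 / 541) * 100
R = 0.505 %FS

0.505 %FS


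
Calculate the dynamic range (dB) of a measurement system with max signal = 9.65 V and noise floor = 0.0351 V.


Dynamic range = 20 * log10(Vmax / Vnoise).
DR = 20 * log10(9.65 / 0.0351)
DR = 20 * log10(274.93)
DR = 48.78 dB

48.78 dB


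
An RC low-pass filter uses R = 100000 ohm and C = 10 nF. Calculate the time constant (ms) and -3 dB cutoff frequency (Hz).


Time constant: tau = R * C.
tau = 100000 * 1.00e-08 = 0.001 s
tau = 1.0 ms
Cutoff frequency: fc = 1 / (2*pi*R*C).
fc = 1 / (2*pi*0.001) = 159.15 Hz

tau = 1.0 ms, fc = 159.15 Hz


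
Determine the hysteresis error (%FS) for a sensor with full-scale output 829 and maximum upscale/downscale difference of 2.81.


Hysteresis = (max difference / full scale) * 100%.
H = (2.81 / 829) * 100
H = 0.339 %FS

0.339 %FS


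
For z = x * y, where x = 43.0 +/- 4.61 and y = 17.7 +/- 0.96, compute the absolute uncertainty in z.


For a product z = x*y, the relative uncertainty is:
uz/z = sqrt((ux/x)^2 + (uy/y)^2)
Relative uncertainties: ux/x = 4.61/43.0 = 0.107209
uy/y = 0.96/17.7 = 0.054237
z = 43.0 * 17.7 = 761.1
uz = 761.1 * sqrt(0.107209^2 + 0.054237^2) = 91.445

91.445


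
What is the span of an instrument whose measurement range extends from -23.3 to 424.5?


Span = upper range - lower range.
Span = 424.5 - (-23.3)
Span = 447.8

447.8


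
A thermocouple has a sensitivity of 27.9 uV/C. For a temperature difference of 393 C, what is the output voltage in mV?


The thermocouple output V = sensitivity * dT.
V = 27.9 uV/C * 393 C
V = 10964.7 uV
V = 10.965 mV

10.965 mV


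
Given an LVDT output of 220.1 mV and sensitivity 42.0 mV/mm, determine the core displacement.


Displacement = Vout / sensitivity.
d = 220.1 / 42.0
d = 5.24 mm

5.24 mm


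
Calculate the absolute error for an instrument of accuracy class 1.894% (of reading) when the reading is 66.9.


Absolute error = (accuracy% / 100) * reading.
Error = (1.894 / 100) * 66.9
Error = 0.01894 * 66.9
Error = 1.2671

1.2671


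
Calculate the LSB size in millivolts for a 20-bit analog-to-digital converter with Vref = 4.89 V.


The resolution (LSB) of an ADC is Vref / 2^n.
LSB = 4.89 / 2^20
LSB = 4.89 / 1048576
LSB = 4.66e-06 V = 0.00466347 mV

0.00466347 mV


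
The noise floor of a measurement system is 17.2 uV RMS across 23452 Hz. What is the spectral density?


Noise spectral density = Vrms / sqrt(BW).
NSD = 17.2 / sqrt(23452)
NSD = 17.2 / 153.1405
NSD = 0.1123 uV/sqrt(Hz)

0.1123 uV/sqrt(Hz)


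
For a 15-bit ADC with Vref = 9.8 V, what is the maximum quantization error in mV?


The maximum quantization error is +/- LSB/2.
LSB = Vref / 2^n = 9.8 / 32768 = 0.00029907 V
Max error = LSB / 2 = 0.00029907 / 2 = 0.00014954 V
Max error = 0.1495 mV

0.1495 mV


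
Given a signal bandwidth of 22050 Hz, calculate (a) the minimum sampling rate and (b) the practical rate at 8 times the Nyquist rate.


By Nyquist theorem, fs_min = 2 * fmax.
fs_min = 2 * 22050 = 44100 Hz
Practical rate = 8 * fs_min = 8 * 44100 = 352800 Hz

fs_min = 44100 Hz, fs_practical = 352800 Hz


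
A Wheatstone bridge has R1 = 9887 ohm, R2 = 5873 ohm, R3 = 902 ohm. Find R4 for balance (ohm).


At balance: R1*R4 = R2*R3, so R4 = R2*R3/R1.
R4 = 5873 * 902 / 9887
R4 = 5297446 / 9887
R4 = 535.8 ohm

535.8 ohm


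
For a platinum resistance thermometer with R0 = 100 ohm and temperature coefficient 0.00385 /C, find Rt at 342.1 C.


The RTD equation: Rt = R0 * (1 + alpha * T).
Rt = 100 * (1 + 0.00385 * 342.1)
Rt = 100 * (1 + 1.317085)
Rt = 100 * 2.317085
Rt = 231.709 ohm

231.709 ohm


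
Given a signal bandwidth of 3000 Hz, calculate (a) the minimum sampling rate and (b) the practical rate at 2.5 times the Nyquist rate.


By Nyquist theorem, fs_min = 2 * fmax.
fs_min = 2 * 3000 = 6000 Hz
Practical rate = 2.5 * fs_min = 2.5 * 6000 = 15000 Hz

fs_min = 6000 Hz, fs_practical = 15000 Hz


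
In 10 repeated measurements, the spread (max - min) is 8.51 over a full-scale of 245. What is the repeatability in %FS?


Repeatability = (spread / full scale) * 100%.
R = (8.51 / 245) * 100
R = 3.473 %FS

3.473 %FS


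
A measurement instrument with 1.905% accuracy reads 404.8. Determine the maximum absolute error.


Absolute error = (accuracy% / 100) * reading.
Error = (1.905 / 100) * 404.8
Error = 0.01905 * 404.8
Error = 7.7114

7.7114


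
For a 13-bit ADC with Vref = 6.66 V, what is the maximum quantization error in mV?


The maximum quantization error is +/- LSB/2.
LSB = Vref / 2^n = 6.66 / 8192 = 0.00081299 V
Max error = LSB / 2 = 0.00081299 / 2 = 0.00040649 V
Max error = 0.4065 mV

0.4065 mV
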